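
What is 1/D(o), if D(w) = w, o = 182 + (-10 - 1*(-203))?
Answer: 1/375 ≈ 0.0026667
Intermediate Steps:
o = 375 (o = 182 + (-10 + 203) = 182 + 193 = 375)
1/D(o) = 1/375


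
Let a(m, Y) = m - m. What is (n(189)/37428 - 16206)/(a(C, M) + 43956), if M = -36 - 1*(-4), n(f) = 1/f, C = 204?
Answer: -114639493751/310939996752 ≈ -0.36869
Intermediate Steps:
M = -32 (M = -36 + 4 = -32)
a(m, Y) = 0
(n(189)/37428 - 16206)/(a(C, M) + 43956) = (1/(189*37428) - 16206)/(0 + 43956) = ((1/189)*(1/37428) - 16206)/43956 = (1/7073892 - 16206)*(1/43956) = -114639493751/7073892*1/43956 = -114639493751/310939996752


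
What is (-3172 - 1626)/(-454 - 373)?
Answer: 4798/827 ≈ 5.8017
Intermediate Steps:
(-3172 - 1626)/(-454 - 373) = -4798/(-827) = -4798*(-1/827) = 4798/827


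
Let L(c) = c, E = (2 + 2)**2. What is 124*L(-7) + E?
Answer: -852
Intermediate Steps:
E = 16 (E = 4**2 = 16)
124*L(-7) + E = 124*(-7) + 16 = -868 + 16 = -852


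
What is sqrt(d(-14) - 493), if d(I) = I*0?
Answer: I*sqrt(493) ≈ 22.204*I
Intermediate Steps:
d(I) = 0
sqrt(d(-14) - 493) = sqrt(0 - 493) = sqrt(-493) = I*sqrt(493)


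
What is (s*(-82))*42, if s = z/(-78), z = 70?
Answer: 40180/13 ≈ 3090.8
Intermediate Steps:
s = -35/39 (s = 70/(-78) = 70*(-1/78) = -35/39 ≈ -0.89744)
(s*(-82))*42 = -35/39*(-82)*42 = (2870/39)*42 = 40180/13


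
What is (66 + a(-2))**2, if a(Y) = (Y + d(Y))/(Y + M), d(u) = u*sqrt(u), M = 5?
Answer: 38408/9 - 784*I*sqrt(2)/9 ≈ 4267.6 - 123.19*I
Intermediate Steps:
d(u) = u**(3/2)
a(Y) = (Y + Y**(3/2))/(5 + Y) (a(Y) = (Y + Y**(3/2))/(Y + 5) = (Y + Y**(3/2))/(5 + Y))
(66 + a(-2))**2 = (66 + (-2 + (-2)**(3/2))/(5 - 2))**2 = (66 + (-2 - 2*I*sqrt(2))/3)**2 = (66 + (-2/3 - 2*I*sqrt(2)/3))**2 = (196/3 - 2*I*sqrt(2)/3)**2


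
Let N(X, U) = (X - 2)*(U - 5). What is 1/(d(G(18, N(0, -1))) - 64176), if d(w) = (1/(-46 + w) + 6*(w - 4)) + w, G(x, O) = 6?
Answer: -40/2566321 ≈ -1.5587e-5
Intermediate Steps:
N(X, U) = (-5 + U)*(-2 + X) (N(X, U) = (-2 + X)*(-5 + U) = (-5 + U)*(-2 + X))
d(w) = -24 + 1/(-46 + w) + 7*w (d(w) = (1/(-46 + w) + 6*(-4 + w)) + w = (1/(-46 + w) + (-24 + 6*w)) + w = (-24 + 1/(-46 + w) + 6*w) + w = -24 + 1/(-46 + w) + 7*w)
1/(d(G(18, N(0, -1))) - 64176) = 1/((1105 - 346*6 + 7*6²)/(-46 + 6) - 64176) = 1/((1105 - 2076 + 7*36)/(-40) - 64176) = 1/(-(1105 - 2076 + 252)/40 - 64176) = 1/(-1/40*(-719) - 64176) = 1/(719/40 - 64176) = 1/(-2566321/40) = -40/2566321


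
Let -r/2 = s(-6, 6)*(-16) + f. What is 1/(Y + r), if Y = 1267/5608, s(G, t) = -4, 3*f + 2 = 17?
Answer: -5608/772637 ≈ -0.0072583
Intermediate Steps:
f = 5 (f = -⅔ + (⅓)*17 = -⅔ + 17/3 = 5)
Y = 1267/5608 (Y = 1267*(1/5608) = 1267/5608 ≈ 0.22593)
r = -138 (r = -2*(-4*(-16) + 5) = -2*(64 + 5) = -2*69 = -138)
1/(Y + r) = 1/(1267/5608 - 138) = 1/(-772637/5608) = -5608/772637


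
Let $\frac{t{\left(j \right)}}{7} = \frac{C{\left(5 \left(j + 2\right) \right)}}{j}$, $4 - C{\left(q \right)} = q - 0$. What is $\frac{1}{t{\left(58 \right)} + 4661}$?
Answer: $\frac{29}{134133} \approx 0.0002162$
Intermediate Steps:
$C{\left(q \right)} = 4 - q$ ($C{\left(q \right)} = 4 - \left(q - 0\right) = 4 - \left(q + 0\right) = 4 - q$)
$t{\left(j \right)} = \frac{7 \left(-6 - 5 j\right)}{j}$ ($t{\left(j \right)} = 7 \frac{4 - 5 \left(j + 2\right)}{j} = 7 \frac{4 - 5 \left(2 + j\right)}{j} = 7 \frac{4 - \left(10 + 5 j\right)}{j} = 7 \frac{-6 - 5 j}{j} = \frac{7 \left(-6 - 5 j\right)}{j}$)
$\frac{1}{t{\left(58 \right)} + 4661} = \frac{1}{\left(-35 - \frac{42}{58}\right) + 4661} = \frac{1}{\left(-35 - \frac{21}{29}\right) + 4661} = \frac{1}{- \frac{1036}{29} + 4661} = \frac{1}{\frac{134133}{29}} = \frac{29}{134133}$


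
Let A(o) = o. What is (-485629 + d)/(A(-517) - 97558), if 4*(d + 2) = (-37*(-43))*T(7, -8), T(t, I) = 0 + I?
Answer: 488813/98075 ≈ 4.9841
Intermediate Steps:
T(t, I) = I
d = -3184 (d = -2 + (-37*(-43)*(-8))/4 = -2 + (1591*(-8))/4 = -2 + (¼)*(-12728) = -2 - 3182 = -3184)
(-485629 + d)/(A(-517) - 97558) = (-485629 - 3184)/(-517 - 97558) = -488813/(-98075) = -488813*(-1/98075) = 488813/98075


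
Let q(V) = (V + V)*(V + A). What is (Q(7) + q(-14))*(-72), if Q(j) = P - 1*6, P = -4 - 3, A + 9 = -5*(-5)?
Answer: 4968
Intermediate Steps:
A = 16 (A = -9 - 5*(-5) = -9 + 25 = 16)
P = -7
q(V) = 2*V*(16 + V) (q(V) = (V + V)*(V + 16) = (2*V)*(16 + V) = 2*V*(16 + V))
Q(j) = -13 (Q(j) = -7 - 1*6 = -7 - 6 = -13)
(Q(7) + q(-14))*(-72) = (-13 + 2*(-14)*(16 - 14))*(-72) = (-13 + 2*(-14)*2)*(-72) = (-13 - 56)*(-72) = -69*(-72) = 4968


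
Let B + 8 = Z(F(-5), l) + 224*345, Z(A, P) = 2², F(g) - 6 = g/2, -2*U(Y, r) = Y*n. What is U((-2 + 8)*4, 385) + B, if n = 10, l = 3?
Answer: 77156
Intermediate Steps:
U(Y, r) = -5*Y (U(Y, r) = -Y*10/2 = -5*Y)
F(g) = 6 + g/2
Z(A, P) = 4
B = 77276 (B = -8 + (4 + 224*345) = -8 + (4 + 77280) = -8 + 77284 = 77276)
U((-2 + 8)*4, 385) + B = -5*(-2 + 8)*4 + 77276 = -30*4 + 77276 = -5*24 + 77276 = -120 + 77276 = 77156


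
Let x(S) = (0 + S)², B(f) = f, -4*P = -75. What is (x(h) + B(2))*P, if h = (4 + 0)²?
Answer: 9675/2 ≈ 4837.5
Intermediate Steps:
P = 75/4 (P = -¼*(-75) = 75/4 ≈ 18.750)
h = 16 (h = 4² = 16)
x(S) = S²
(x(h) + B(2))*P = (16² + 2)*(75/4) = (256 + 2)*(75/4) = 258*(75/4) = 9675/2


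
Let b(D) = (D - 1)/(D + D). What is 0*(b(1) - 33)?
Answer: 0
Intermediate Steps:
b(D) = (-1 + D)/(2*D) (b(D) = (-1 + D)/((2*D)) = (-1 + D)*(1/(2*D)) = (-1 + D)/(2*D))
0*(b(1) - 33) = 0*((½)*(-1 + 1)/1 - 33) = 0*((½)*1*0 - 33) = 0*(0 - 33) = 0*(-33) = 0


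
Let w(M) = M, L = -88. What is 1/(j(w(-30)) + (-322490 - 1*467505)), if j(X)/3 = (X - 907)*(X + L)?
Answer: -1/458297 ≈ -2.1820e-6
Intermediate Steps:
j(X) = 3*(-907 + X)*(-88 + X) (j(X) = 3*((X - 907)*(X - 88)) = 3*((-907 + X)*(-88 + X)) = 3*(-907 + X)*(-88 + X))
1/(j(w(-30)) + (-322490 - 1*467505)) = 1/((239448 - 2985*(-30) + 3*(-30)²) + (-322490 - 1*467505)) = 1/((239448 + 89550 + 3*900) + (-322490 - 467505)) = 1/((239448 + 89550 + 2700) - 789995) = 1/(331698 - 789995) = 1/(-458297) = -1/458297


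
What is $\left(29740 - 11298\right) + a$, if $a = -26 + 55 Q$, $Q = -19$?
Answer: $17371$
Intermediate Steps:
$a = -1071$ ($a = -26 + 55 \left(-19\right) = -26 - 1045 = -1071$)
$\left(29740 - 11298\right) + a = \left(29740 - 11298\right) - 1071 = 18442 - 1071 = 17371$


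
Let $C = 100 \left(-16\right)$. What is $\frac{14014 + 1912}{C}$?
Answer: $- \frac{7963}{800} \approx -9.9538$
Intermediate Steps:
$C = -1600$
$\frac{14014 + 1912}{C} = \frac{14014 + 1912}{-1600} = 15926 \left(- \frac{1}{1600}\right) = - \frac{7963}{800}$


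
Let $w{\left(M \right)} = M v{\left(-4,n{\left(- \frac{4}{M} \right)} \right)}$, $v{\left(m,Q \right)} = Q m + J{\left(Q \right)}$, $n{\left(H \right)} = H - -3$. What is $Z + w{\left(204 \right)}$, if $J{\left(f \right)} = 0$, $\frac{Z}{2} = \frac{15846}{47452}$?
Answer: $- \frac{28842893}{11863} \approx -2431.3$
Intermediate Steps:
$Z = \frac{7923}{11863}$ ($Z = 2 \cdot \frac{15846}{47452} = 2 \cdot 15846 \cdot \frac{1}{47452} = 2 \cdot \frac{7923}{23726} = \frac{7923}{11863} \approx 0.66788$)
$n{\left(H \right)} = 3 + H$ ($n{\left(H \right)} = H + 3 = 3 + H$)
$v{\left(m,Q \right)} = Q m$ ($v{\left(m,Q \right)} = Q m + 0 = Q m$)
$w{\left(M \right)} = M \left(-12 + \frac{16}{M}\right)$ ($w{\left(M \right)} = M \left(3 - \frac{4}{M}\right) \left(-4\right) = M \left(-12 + \frac{16}{M}\right)$)
$Z + w{\left(204 \right)} = \frac{7923}{11863} + \left(16 - 2448\right) = \frac{7923}{11863} - 2432 = - \frac{28842893}{11863}$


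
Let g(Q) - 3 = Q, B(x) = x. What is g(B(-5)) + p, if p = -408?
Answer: -410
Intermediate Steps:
g(Q) = 3 + Q
g(B(-5)) + p = (3 - 5) - 408 = -2 - 408 = -410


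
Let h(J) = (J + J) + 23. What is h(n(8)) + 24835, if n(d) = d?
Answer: 24874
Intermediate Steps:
h(J) = 23 + 2*J (h(J) = 2*J + 23 = 23 + 2*J)
h(n(8)) + 24835 = (23 + 2*8) + 24835 = (23 + 16) + 24835 = 39 + 24835 = 24874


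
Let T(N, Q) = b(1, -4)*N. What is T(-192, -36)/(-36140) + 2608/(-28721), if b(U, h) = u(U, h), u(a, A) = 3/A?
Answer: -24597236/259494235 ≈ -0.094789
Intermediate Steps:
b(U, h) = 3/h
T(N, Q) = -3*N/4 (T(N, Q) = (3/(-4))*N = (3*(-¼))*N = -3*N/4)
T(-192, -36)/(-36140) + 2608/(-28721) = -¾*(-192)/(-36140) + 2608/(-28721) = 144*(-1/36140) + 2608*(-1/28721) = -36/9035 - 2608/28721 = -24597236/259494235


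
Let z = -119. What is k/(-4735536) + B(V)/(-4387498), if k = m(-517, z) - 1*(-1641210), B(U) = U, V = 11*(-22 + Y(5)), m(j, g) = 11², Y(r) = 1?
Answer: -3600121285511/10388577364464 ≈ -0.34655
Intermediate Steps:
m(j, g) = 121
V = -231 (V = 11*(-22 + 1) = 11*(-21) = -231)
k = 1641331 (k = 121 - 1*(-1641210) = 121 + 1641210 = 1641331)
k/(-4735536) + B(V)/(-4387498) = 1641331/(-4735536) - 231/(-4387498) = 1641331*(-1/4735536) - 231*(-1/4387498) = -1641331/4735536 + 231/4387498 = -3600121285511/10388577364464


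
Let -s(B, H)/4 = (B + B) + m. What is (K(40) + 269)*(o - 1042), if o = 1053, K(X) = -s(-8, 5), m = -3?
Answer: 2123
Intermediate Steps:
s(B, H) = 12 - 8*B (s(B, H) = -4*((B + B) - 3) = -4*(2*B - 3) = -4*(-3 + 2*B) = 12 - 8*B)
K(X) = -76 (K(X) = -(12 - 8*(-8)) = -(12 + 64) = -1*76 = -76)
(K(40) + 269)*(o - 1042) = (-76 + 269)*(1053 - 1042) = 193*11 = 2123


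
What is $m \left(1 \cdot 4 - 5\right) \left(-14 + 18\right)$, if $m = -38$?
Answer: $152$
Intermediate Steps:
$m \left(1 \cdot 4 - 5\right) \left(-14 + 18\right) = - 38 \left(1 \cdot 4 - 5\right) \left(-14 + 18\right) = - 38 \left(4 - 5\right) 4 = \left(-38\right) \left(-1\right) 4 = 38 \cdot 4 = 152$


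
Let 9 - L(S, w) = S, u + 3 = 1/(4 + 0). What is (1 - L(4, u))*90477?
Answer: -361908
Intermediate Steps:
u = -11/4 (u = -3 + 1/(4 + 0) = -3 + 1/4 = -3 + ¼ = -11/4 ≈ -2.7500)
L(S, w) = 9 - S
(1 - L(4, u))*90477 = (1 - (9 - 1*4))*90477 = (1 - (9 - 4))*90477 = (1 - 1*5)*90477 = (1 - 5)*90477 = -4*90477 = -361908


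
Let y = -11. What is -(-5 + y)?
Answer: 16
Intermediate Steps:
-(-5 + y) = -(-5 - 11) = -1*(-16) = 16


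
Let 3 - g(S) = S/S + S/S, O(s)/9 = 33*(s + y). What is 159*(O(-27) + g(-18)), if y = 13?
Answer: -660963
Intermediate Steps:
O(s) = 3861 + 297*s (O(s) = 9*(33*(s + 13)) = 9*(33*(13 + s)) = 9*(429 + 33*s) = 3861 + 297*s)
g(S) = 1 (g(S) = 3 - (S/S + S/S) = 3 - (1 + 1) = 3 - 1*2 = 3 - 2 = 1)
159*(O(-27) + g(-18)) = 159*((3861 + 297*(-27)) + 1) = 159*((3861 - 8019) + 1) = 159*(-4158 + 1) = 159*(-4157) = -660963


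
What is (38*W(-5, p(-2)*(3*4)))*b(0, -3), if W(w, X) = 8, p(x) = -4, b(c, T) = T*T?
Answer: 2736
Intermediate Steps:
b(c, T) = T²
(38*W(-5, p(-2)*(3*4)))*b(0, -3) = (38*8)*(-3)² = 304*9 = 2736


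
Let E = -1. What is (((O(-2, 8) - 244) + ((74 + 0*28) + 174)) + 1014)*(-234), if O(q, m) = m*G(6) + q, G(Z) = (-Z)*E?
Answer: -248976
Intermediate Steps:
G(Z) = Z (G(Z) = -Z*(-1) = Z)
O(q, m) = q + 6*m (O(q, m) = m*6 + q = 6*m + q = q + 6*m)
(((O(-2, 8) - 244) + ((74 + 0*28) + 174)) + 1014)*(-234) = ((((-2 + 6*8) - 244) + ((74 + 0*28) + 174)) + 1014)*(-234) = ((((-2 + 48) - 244) + ((74 + 0) + 174)) + 1014)*(-234) = (((46 - 244) + (74 + 174)) + 1014)*(-234) = ((-198 + 248) + 1014)*(-234) = (50 + 1014)*(-234) = 1064*(-234) = -248976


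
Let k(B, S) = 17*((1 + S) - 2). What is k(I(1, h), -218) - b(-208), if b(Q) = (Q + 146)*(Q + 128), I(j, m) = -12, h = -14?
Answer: -8683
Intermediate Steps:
k(B, S) = -17 + 17*S (k(B, S) = 17*(-1 + S) = -17 + 17*S)
b(Q) = (128 + Q)*(146 + Q) (b(Q) = (146 + Q)*(128 + Q) = (128 + Q)*(146 + Q))
k(I(1, h), -218) - b(-208) = (-17 + 17*(-218)) - (18688 + (-208)² + 274*(-208)) = (-17 - 3706) - (18688 + 43264 - 56992) = -3723 - 1*4960 = -3723 - 4960 = -8683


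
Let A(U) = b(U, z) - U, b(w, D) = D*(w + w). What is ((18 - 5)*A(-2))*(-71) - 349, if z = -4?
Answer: -16963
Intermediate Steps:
b(w, D) = 2*D*w (b(w, D) = D*(2*w) = 2*D*w)
A(U) = -9*U (A(U) = 2*(-4)*U - U = -8*U - U = -9*U)
((18 - 5)*A(-2))*(-71) - 349 = ((18 - 5)*(-9*(-2)))*(-71) - 349 = (13*18)*(-71) - 349 = 234*(-71) - 349 = -16614 - 349 = -16963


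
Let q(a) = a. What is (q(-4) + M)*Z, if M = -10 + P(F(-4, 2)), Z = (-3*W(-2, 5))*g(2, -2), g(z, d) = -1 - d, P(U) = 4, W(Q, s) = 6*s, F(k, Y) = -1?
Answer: 900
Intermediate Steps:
Z = -90 (Z = (-18*5)*(-1 - 1*(-2)) = (-3*30)*(-1 + 2) = -90*1 = -90)
M = -6 (M = -10 + 4 = -6)
(q(-4) + M)*Z = (-4 - 6)*(-90) = -10*(-90) = 900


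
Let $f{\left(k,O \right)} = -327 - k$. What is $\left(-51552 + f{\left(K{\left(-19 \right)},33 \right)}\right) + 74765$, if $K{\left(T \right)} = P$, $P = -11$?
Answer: $22897$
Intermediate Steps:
$K{\left(T \right)} = -11$
$\left(-51552 + f{\left(K{\left(-19 \right)},33 \right)}\right) + 74765 = \left(-51552 - 316\right) + 74765 = -51868 + 74765 = 22897$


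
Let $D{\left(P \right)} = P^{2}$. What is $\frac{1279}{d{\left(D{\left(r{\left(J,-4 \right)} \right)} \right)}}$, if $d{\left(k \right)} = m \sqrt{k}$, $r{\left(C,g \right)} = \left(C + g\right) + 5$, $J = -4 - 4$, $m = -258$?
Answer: $- \frac{1279}{1806} \approx -0.70819$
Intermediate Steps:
$J = -8$ ($J = -4 - 4 = -8$)
$r{\left(C,g \right)} = 5 + C + g$
$d{\left(k \right)} = - 258 \sqrt{k}$
$\frac{1279}{d{\left(D{\left(r{\left(J,-4 \right)} \right)} \right)}} = \frac{1279}{\left(-258\right) \sqrt{\left(5 - 8 - 4\right)^{2}}} = \frac{1279}{\left(-258\right) \sqrt{\left(-7\right)^{2}}} = \frac{1279}{\left(-258\right) \sqrt{49}} = \frac{1279}{\left(-258\right) 7} = \frac{1279}{-1806} = 1279 \left(- \frac{1}{1806}\right) = - \frac{1279}{1806}$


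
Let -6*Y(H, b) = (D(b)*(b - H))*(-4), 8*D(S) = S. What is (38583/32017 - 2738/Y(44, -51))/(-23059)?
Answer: 288338639/1192322204845 ≈ 0.00024183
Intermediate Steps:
D(S) = S/8
Y(H, b) = b*(b - H)/12 (Y(H, b) = -(b/8)*(b - H)*(-4)/6 = -b*(b - H)/8*(-4)/6 = -(-1)*b*(b - H)/12 = b*(b - H)/12)
(38583/32017 - 2738/Y(44, -51))/(-23059) = (38583/32017 - 2738*(-4/(17*(-51 - 1*44))))/(-23059) = (38583*(1/32017) - 2738*(-4/(17*(-51 - 44))))*(-1/23059) = (38583/32017 - 2738/((1/12)*(-51)*(-95)))*(-1/23059) = (38583/32017 - 2738/1615/4)*(-1/23059) = (38583/32017 - 2738*4/1615)*(-1/23059) = (38583/32017 - 10952/1615)*(-1/23059) = -288338639/51707455*(-1/23059) = 288338639/1192322204845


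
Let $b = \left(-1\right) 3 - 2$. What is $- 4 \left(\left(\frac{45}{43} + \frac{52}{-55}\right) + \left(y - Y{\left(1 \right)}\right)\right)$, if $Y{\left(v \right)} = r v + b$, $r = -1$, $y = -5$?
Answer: $- \frac{10416}{2365} \approx -4.4042$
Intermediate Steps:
$b = -5$ ($b = -3 - 2 = -5$)
$Y{\left(v \right)} = -5 - v$ ($Y{\left(v \right)} = - v - 5 = -5 - v$)
$- 4 \left(\left(\frac{45}{43} + \frac{52}{-55}\right) + \left(y - Y{\left(1 \right)}\right)\right) = - 4 \left(\left(\frac{45}{43} + \frac{52}{-55}\right) - -1\right) = - 4 \left(\left(45 \cdot \frac{1}{43} + 52 \left(- \frac{1}{55}\right)\right) - -1\right) = - 4 \left(\left(\frac{45}{43} - \frac{52}{55}\right) - -1\right) = - 4 \left(\frac{239}{2365} + \left(-5 + 6\right)\right) = - 4 \left(\frac{239}{2365} + 1\right) = \left(-4\right) \frac{2604}{2365} = - \frac{10416}{2365}$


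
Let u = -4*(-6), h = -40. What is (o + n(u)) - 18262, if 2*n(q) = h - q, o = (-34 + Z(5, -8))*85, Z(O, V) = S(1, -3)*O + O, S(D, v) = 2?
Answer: -19909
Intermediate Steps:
u = 24
Z(O, V) = 3*O (Z(O, V) = 2*O + O = 3*O)
o = -1615 (o = (-34 + 3*5)*85 = (-34 + 15)*85 = -19*85 = -1615)
n(q) = -20 - q/2 (n(q) = (-40 - q)/2 = -20 - q/2)
(o + n(u)) - 18262 = (-1615 + (-20 - ½*24)) - 18262 = (-1615 + (-20 - 12)) - 18262 = (-1615 - 32) - 18262 = -1647 - 18262 = -19909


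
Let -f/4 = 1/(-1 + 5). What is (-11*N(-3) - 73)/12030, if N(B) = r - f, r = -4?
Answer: -4/1203 ≈ -0.0033250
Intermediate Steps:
f = -1 (f = -4/(-1 + 5) = -4/4 = -4*¼ = -1)
N(B) = -3 (N(B) = -4 - 1*(-1) = -4 + 1 = -3)
(-11*N(-3) - 73)/12030 = (-11*(-3) - 73)/12030 = (33 - 73)*(1/12030) = -40*1/12030 = -4/1203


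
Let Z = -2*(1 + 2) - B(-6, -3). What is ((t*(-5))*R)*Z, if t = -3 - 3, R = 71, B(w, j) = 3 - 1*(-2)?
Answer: -23430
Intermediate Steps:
B(w, j) = 5 (B(w, j) = 3 + 2 = 5)
Z = -11 (Z = -2*(1 + 2) - 1*5 = -2*3 - 5 = -6 - 5 = -11)
t = -6
((t*(-5))*R)*Z = (-6*(-5)*71)*(-11) = (30*71)*(-11) = 2130*(-11) = -23430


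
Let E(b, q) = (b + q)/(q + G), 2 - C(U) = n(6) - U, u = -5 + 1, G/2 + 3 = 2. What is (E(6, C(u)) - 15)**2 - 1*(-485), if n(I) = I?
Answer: 17601/25 ≈ 704.04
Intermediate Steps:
G = -2 (G = -6 + 2*2 = -6 + 4 = -2)
u = -4
C(U) = -4 + U (C(U) = 2 - (6 - U) = 2 + (-6 + U) = -4 + U)
E(b, q) = (b + q)/(-2 + q) (E(b, q) = (b + q)/(q - 2) = (b + q)/(-2 + q))
(E(6, C(u)) - 15)**2 - 1*(-485) = ((6 + (-4 - 4))/(-2 + (-4 - 4)) - 15)**2 - 1*(-485) = ((6 - 8)/(-2 - 8) - 15)**2 + 485 = (-2/(-10) - 15)**2 + 485 = (-1/10*(-2) - 15)**2 + 485 = (1/5 - 15)**2 + 485 = (-74/5)**2 + 485 = 5476/25 + 485 = 17601/25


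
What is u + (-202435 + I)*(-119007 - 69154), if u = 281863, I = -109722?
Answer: 58736055140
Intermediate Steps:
u + (-202435 + I)*(-119007 - 69154) = 281863 + (-202435 - 109722)*(-119007 - 69154) = 281863 - 312157*(-188161) = 281863 + 58735773277 = 58736055140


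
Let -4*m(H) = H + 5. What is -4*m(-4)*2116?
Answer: 2116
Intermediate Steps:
m(H) = -5/4 - H/4 (m(H) = -(H + 5)/4 = -(5 + H)/4 = -5/4 - H/4)
-4*m(-4)*2116 = -4*(-5/4 - ¼*(-4))*2116 = -4*(-5/4 + 1)*2116 = -4*(-¼)*2116 = 1*2116 = 2116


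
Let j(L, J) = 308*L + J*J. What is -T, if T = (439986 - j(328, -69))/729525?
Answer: -334201/729525 ≈ -0.45811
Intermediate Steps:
j(L, J) = J**2 + 308*L (j(L, J) = 308*L + J**2 = J**2 + 308*L)
T = 334201/729525 (T = (439986 - ((-69)**2 + 308*328))/729525 = (439986 - (4761 + 101024))*(1/729525) = (439986 - 1*105785)*(1/729525) = (439986 - 105785)*(1/729525) = 334201*(1/729525) = 334201/729525 ≈ 0.45811)
-T = -1*334201/729525 = -334201/729525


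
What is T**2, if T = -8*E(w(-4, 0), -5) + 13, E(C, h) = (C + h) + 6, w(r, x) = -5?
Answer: 2025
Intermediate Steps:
E(C, h) = 6 + C + h
T = 45 (T = -8*(6 - 5 - 5) + 13 = -8*(-4) + 13 = 32 + 13 = 45)
T**2 = 45**2 = 2025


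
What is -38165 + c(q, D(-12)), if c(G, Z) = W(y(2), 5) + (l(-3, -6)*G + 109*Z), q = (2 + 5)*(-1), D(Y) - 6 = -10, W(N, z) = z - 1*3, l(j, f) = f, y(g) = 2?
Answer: -38557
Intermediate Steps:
W(N, z) = -3 + z (W(N, z) = z - 3 = -3 + z)
D(Y) = -4 (D(Y) = 6 - 10 = -4)
q = -7 (q = 7*(-1) = -7)
c(G, Z) = 2 - 6*G + 109*Z (c(G, Z) = (-3 + 5) + (-6*G + 109*Z) = 2 + (-6*G + 109*Z) = 2 - 6*G + 109*Z)
-38165 + c(q, D(-12)) = -38165 + (2 - 6*(-7) + 109*(-4)) = -38165 + (2 + 42 - 436) = -38165 - 392 = -38557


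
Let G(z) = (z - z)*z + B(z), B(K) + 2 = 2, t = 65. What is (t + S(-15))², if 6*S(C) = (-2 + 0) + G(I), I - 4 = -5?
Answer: 37636/9 ≈ 4181.8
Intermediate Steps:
I = -1 (I = 4 - 5 = -1)
B(K) = 0 (B(K) = -2 + 2 = 0)
G(z) = 0 (G(z) = (z - z)*z + 0 = 0*z + 0 = 0 + 0 = 0)
S(C) = -⅓ (S(C) = ((-2 + 0) + 0)/6 = (-2 + 0)/6 = (⅙)*(-2) = -⅓)
(t + S(-15))² = (65 - ⅓)² = (194/3)² = 37636/9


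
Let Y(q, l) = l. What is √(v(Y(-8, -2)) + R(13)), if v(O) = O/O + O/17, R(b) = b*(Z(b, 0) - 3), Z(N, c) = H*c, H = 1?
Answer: 18*I*√34/17 ≈ 6.174*I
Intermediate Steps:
Z(N, c) = c (Z(N, c) = 1*c = c)
R(b) = -3*b (R(b) = b*(0 - 3) = b*(-3) = -3*b)
v(O) = 1 + O/17 (v(O) = 1 + O*(1/17) = 1 + O/17)
√(v(Y(-8, -2)) + R(13)) = √((1 + (1/17)*(-2)) - 3*13) = √((1 - 2/17) - 39) = √(15/17 - 39) = √(-648/17) = 18*I*√34/17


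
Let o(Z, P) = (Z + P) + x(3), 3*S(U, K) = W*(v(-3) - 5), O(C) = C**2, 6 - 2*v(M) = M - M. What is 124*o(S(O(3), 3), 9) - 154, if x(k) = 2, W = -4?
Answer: 4622/3 ≈ 1540.7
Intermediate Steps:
v(M) = 3 (v(M) = 3 - (M - M)/2 = 3 - 1/2*0 = 3 + 0 = 3)
S(U, K) = 8/3 (S(U, K) = (-4*(3 - 5))/3 = (-4*(-2))/3 = (1/3)*8 = 8/3)
o(Z, P) = 2 + P + Z (o(Z, P) = (Z + P) + 2 = (P + Z) + 2 = 2 + P + Z)
124*o(S(O(3), 3), 9) - 154 = 124*(2 + 9 + 8/3) - 154 = 124*(41/3) - 154 = 5084/3 - 154 = 4622/3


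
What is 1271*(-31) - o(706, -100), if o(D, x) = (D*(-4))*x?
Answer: -321801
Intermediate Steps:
o(D, x) = -4*D*x (o(D, x) = (-4*D)*x = -4*D*x)
1271*(-31) - o(706, -100) = 1271*(-31) - (-4)*706*(-100) = -39401 - 1*282400 = -39401 - 282400 = -321801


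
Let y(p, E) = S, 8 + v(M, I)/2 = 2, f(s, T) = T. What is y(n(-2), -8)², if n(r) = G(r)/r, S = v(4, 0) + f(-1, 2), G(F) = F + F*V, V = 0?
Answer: 100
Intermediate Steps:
v(M, I) = -12 (v(M, I) = -16 + 2*2 = -16 + 4 = -12)
G(F) = F (G(F) = F + F*0 = F + 0 = F)
S = -10 (S = -12 + 2 = -10)
n(r) = 1 (n(r) = r/r = 1)
y(p, E) = -10
y(n(-2), -8)² = (-10)² = 100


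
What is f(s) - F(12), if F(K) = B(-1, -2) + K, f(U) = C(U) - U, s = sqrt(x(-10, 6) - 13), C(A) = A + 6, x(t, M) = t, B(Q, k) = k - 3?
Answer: -1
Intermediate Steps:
B(Q, k) = -3 + k
C(A) = 6 + A
s = I*sqrt(23) (s = sqrt(-10 - 13) = sqrt(-23) = I*sqrt(23) ≈ 4.7958*I)
f(U) = 6 (f(U) = (6 + U) - U = 6)
F(K) = -5 + K (F(K) = (-3 - 2) + K = -5 + K)
f(s) - F(12) = 6 - (-5 + 12) = 6 - 1*7 = 6 - 7 = -1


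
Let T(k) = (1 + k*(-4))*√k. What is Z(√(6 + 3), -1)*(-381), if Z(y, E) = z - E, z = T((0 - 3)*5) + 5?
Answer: -2286 - 23241*I*√15 ≈ -2286.0 - 90012.0*I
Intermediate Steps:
T(k) = √k*(1 - 4*k) (T(k) = (1 - 4*k)*√k = √k*(1 - 4*k))
z = 5 + 61*I*√15 (z = √((0 - 3)*5)*(1 - 4*(0 - 3)*5) + 5 = √(-3*5)*(1 - (-12)*5) + 5 = √(-15)*(1 - 4*(-15)) + 5 = (I*√15)*(1 + 60) + 5 = (I*√15)*61 + 5 = 61*I*√15 + 5 = 5 + 61*I*√15 ≈ 5.0 + 236.25*I)
Z(y, E) = 5 - E + 61*I*√15 (Z(y, E) = (5 + 61*I*√15) - E = 5 - E + 61*I*√15)
Z(√(6 + 3), -1)*(-381) = (5 - 1*(-1) + 61*I*√15)*(-381) = (5 + 1 + 61*I*√15)*(-381) = (6 + 61*I*√15)*(-381) = -2286 - 23241*I*√15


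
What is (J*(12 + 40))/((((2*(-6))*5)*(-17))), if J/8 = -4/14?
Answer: -208/1785 ≈ -0.11653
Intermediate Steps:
J = -16/7 (J = 8*(-4/14) = 8*(-4*1/14) = 8*(-2/7) = -16/7 ≈ -2.2857)
(J*(12 + 40))/((((2*(-6))*5)*(-17))) = (-16*(12 + 40)/7)/((((2*(-6))*5)*(-17))) = (-16/7*52)/((-12*5*(-17))) = -832/(7*((-60*(-17)))) = -832/7/1020 = -832/7*1/1020 = -208/1785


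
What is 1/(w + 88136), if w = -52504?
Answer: 1/35632 ≈ 2.8065e-5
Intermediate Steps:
1/(w + 88136) = 1/(-52504 + 88136) = 1/35632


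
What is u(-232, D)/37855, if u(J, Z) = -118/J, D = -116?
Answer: 59/4391180 ≈ 1.3436e-5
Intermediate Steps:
u(-232, D)/37855 = -118/(-232)/37855 = -118*(-1/232)*(1/37855) = (59/116)*(1/37855) = 59/4391180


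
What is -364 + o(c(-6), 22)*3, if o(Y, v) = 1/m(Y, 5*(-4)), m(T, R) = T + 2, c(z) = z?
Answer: -1459/4 ≈ -364.75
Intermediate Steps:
m(T, R) = 2 + T
o(Y, v) = 1/(2 + Y)
-364 + o(c(-6), 22)*3 = -364 + 3/(2 - 6) = -364 + 3/(-4) = -364 - ¼*3 = -364 - ¾ = -1459/4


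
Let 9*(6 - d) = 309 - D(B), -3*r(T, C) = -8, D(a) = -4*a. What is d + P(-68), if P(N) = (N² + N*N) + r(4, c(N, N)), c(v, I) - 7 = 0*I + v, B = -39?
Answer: 27719/3 ≈ 9239.7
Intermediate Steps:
c(v, I) = 7 + v (c(v, I) = 7 + (0*I + v) = 7 + (0 + v) = 7 + v)
r(T, C) = 8/3 (r(T, C) = -⅓*(-8) = 8/3)
d = -11 (d = 6 - (309 - (-4)*(-39))/9 = 6 - (309 - 1*156)/9 = 6 - (309 - 156)/9 = 6 - ⅑*153 = 6 - 17 = -11)
P(N) = 8/3 + 2*N² (P(N) = (N² + N*N) + 8/3 = (N² + N²) + 8/3 = 2*N² + 8/3 = 8/3 + 2*N²)
d + P(-68) = -11 + (8/3 + 2*(-68)²) = -11 + (8/3 + 2*4624) = -11 + (8/3 + 9248) = -11 + 27752/3 = 27719/3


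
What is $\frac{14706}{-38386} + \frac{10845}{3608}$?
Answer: $\frac{181618461}{69248344} \approx 2.6227$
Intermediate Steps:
$\frac{14706}{-38386} + \frac{10845}{3608} = 14706 \left(- \frac{1}{38386}\right) + 10845 \cdot \frac{1}{3608} = - \frac{7353}{19193} + \frac{10845}{3608} = \frac{181618461}{69248344}$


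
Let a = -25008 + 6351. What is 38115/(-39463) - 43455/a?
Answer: 334584370/245420397 ≈ 1.3633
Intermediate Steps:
a = -18657
38115/(-39463) - 43455/a = 38115/(-39463) - 43455/(-18657) = 38115*(-1/39463) - 43455*(-1/18657) = -38115/39463 + 14485/6219 = 334584370/245420397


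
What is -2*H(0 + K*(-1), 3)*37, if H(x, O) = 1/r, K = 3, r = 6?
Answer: -37/3 ≈ -12.333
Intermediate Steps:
H(x, O) = 1/6
-2*H(0 + K*(-1), 3)*37 = -2*1/6*37 = -1/3*37 = -37/3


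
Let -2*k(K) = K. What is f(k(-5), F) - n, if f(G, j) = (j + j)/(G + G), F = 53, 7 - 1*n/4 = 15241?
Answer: 304786/5 ≈ 60957.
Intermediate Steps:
n = -60936 (n = 28 - 4*15241 = 28 - 60964 = -60936)
k(K) = -K/2
f(G, j) = j/G (f(G, j) = (2*j)/((2*G)) = (2*j)*(1/(2*G)) = j/G)
f(k(-5), F) - n = 53/((-½*(-5))) - 1*(-60936) = 53/(5/2) + 60936 = 53*(⅖) + 60936 = 106/5 + 60936 = 304786/5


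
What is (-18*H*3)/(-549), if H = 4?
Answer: 24/61 ≈ 0.39344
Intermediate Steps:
(-18*H*3)/(-549) = (-18*4*3)/(-549) = -72*3*(-1/549) = -216*(-1/549) = 24/61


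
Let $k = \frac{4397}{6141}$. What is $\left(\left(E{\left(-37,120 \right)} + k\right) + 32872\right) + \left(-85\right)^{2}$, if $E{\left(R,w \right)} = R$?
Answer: $\frac{246012857}{6141} \approx 40061.0$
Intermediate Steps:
$k = \frac{4397}{6141}$ ($k = 4397 \cdot \frac{1}{6141} = \frac{4397}{6141} \approx 0.71601$)
$\left(\left(E{\left(-37,120 \right)} + k\right) + 32872\right) + \left(-85\right)^{2} = \left(\left(-37 + \frac{4397}{6141}\right) + 32872\right) + \left(-85\right)^{2} = \left(- \frac{222820}{6141} + 32872\right) + 7225 = \frac{201644132}{6141} + 7225 = \frac{246012857}{6141}$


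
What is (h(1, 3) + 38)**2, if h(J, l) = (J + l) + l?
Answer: 2025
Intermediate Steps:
h(J, l) = J + 2*l
(h(1, 3) + 38)**2 = ((1 + 2*3) + 38)**2 = ((1 + 6) + 38)**2 = (7 + 38)**2 = 45**2 = 2025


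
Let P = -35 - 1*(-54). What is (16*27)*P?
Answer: 8208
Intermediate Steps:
P = 19 (P = -35 + 54 = 19)
(16*27)*P = (16*27)*19 = 432*19 = 8208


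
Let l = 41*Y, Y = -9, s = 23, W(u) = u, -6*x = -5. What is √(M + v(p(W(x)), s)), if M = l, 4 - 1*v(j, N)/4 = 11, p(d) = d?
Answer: I*√397 ≈ 19.925*I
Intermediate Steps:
x = ⅚ (x = -⅙*(-5) = ⅚ ≈ 0.83333)
v(j, N) = -28 (v(j, N) = 16 - 4*11 = 16 - 44 = -28)
l = -369 (l = 41*(-9) = -369)
M = -369
√(M + v(p(W(x)), s)) = √(-369 - 28) = √(-397) = I*√397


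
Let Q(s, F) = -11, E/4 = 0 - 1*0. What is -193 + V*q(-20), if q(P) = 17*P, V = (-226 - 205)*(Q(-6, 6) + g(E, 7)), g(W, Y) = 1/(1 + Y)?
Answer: -3187631/2 ≈ -1.5938e+6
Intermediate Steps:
E = 0 (E = 4*(0 - 1*0) = 4*(0 + 0) = 4*0 = 0)
V = 37497/8 (V = (-226 - 205)*(-11 + 1/(1 + 7)) = -431*(-11 + 1/8) = -431*(-11 + ⅛) = -431*(-87/8) = 37497/8 ≈ 4687.1)
-193 + V*q(-20) = -193 + 37497*(17*(-20))/8 = -193 + (37497/8)*(-340) = -193 - 3187245/2 = -3187631/2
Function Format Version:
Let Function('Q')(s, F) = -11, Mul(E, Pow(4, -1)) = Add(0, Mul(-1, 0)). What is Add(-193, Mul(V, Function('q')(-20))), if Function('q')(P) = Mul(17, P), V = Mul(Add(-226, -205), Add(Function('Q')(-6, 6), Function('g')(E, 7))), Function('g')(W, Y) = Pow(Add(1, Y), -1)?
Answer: Rational(-3187631, 2) ≈ -1.5938e+6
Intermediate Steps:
E = 0 (E = Mul(4, Add(0, Mul(-1, 0))) = Mul(4, Add(0, 0)) = Mul(4, 0) = 0)
V = Rational(37497, 8) (V = Mul(Add(-226, -205), Add(-11, Pow(Add(1, 7), -1))) = Mul(-431, Add(-11, Pow(8, -1))) = Mul(-431, Add(-11, Rational(1, 8))) = Mul(-431, Rational(-87, 8)) = Rational(37497, 8) ≈ 4687.1)
Add(-193, Mul(V, Function('q')(-20))) = Add(-193, Mul(Rational(37497, 8), Mul(17, -20))) = Add(-193, Mul(Rational(37497, 8), -340)) = Add(-193, Rational(-3187245, 2)) = Rational(-3187631, 2)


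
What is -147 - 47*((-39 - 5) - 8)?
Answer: 2297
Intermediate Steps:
-147 - 47*((-39 - 5) - 8) = -147 - 47*(-44 - 8) = -147 - 47*(-52) = -147 + 2444 = 2297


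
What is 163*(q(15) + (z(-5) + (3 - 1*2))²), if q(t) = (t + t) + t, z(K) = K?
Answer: 9943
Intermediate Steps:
q(t) = 3*t (q(t) = 2*t + t = 3*t)
163*(q(15) + (z(-5) + (3 - 1*2))²) = 163*(3*15 + (-5 + (3 - 1*2))²) = 163*(45 + (-5 + (3 - 2))²) = 163*(45 + (-5 + 1)²) = 163*(45 + (-4)²) = 163*(45 + 16) = 163*61 = 9943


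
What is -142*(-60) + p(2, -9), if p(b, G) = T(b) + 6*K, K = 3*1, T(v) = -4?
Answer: 8534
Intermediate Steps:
K = 3
p(b, G) = 14 (p(b, G) = -4 + 6*3 = -4 + 18 = 14)
-142*(-60) + p(2, -9) = -142*(-60) + 14 = 8520 + 14 = 8534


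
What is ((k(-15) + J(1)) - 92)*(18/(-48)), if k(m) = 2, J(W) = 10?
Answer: 30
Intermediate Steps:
((k(-15) + J(1)) - 92)*(18/(-48)) = ((2 + 10) - 92)*(18/(-48)) = (12 - 92)*(18*(-1/48)) = -80*(-3/8) = 30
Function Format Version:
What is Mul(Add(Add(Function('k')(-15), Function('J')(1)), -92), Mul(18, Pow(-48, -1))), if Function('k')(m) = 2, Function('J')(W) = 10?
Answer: 30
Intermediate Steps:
Mul(Add(Add(Function('k')(-15), Function('J')(1)), -92), Mul(18, Pow(-48, -1))) = Mul(Add(Add(2, 10), -92), Mul(18, Pow(-48, -1))) = Mul(Add(12, -92), Mul(18, Rational(-1, 48))) = Mul(-80, Rational(-3, 8)) = 30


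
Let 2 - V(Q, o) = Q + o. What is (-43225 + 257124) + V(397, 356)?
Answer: 213148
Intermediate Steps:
V(Q, o) = 2 - Q - o (V(Q, o) = 2 - (Q + o) = 2 + (-Q - o) = 2 - Q - o)
(-43225 + 257124) + V(397, 356) = (-43225 + 257124) + (2 - 1*397 - 1*356) = 213899 + (2 - 397 - 356) = 213899 - 751 = 213148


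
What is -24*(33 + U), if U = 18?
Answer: -1224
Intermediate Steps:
-24*(33 + U) = -24*(33 + 18) = -24*51 = -1224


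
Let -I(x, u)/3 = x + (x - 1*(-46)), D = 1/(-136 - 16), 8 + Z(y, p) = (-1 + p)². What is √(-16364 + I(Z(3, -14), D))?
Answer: 2*I*√4451 ≈ 133.43*I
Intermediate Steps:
Z(y, p) = -8 + (-1 + p)²
D = -1/152 (D = 1/(-152) = -1/152 ≈ -0.0065789)
I(x, u) = -138 - 6*x (I(x, u) = -3*(x + (x - 1*(-46))) = -3*(x + (x + 46)) = -3*(x + (46 + x)) = -3*(46 + 2*x) = -138 - 6*x)
√(-16364 + I(Z(3, -14), D)) = √(-16364 + (-138 - 6*(-8 + (-1 - 14)²))) = √(-16364 + (-138 - 6*(-8 + (-15)²))) = √(-16364 + (-138 - 6*(-8 + 225))) = √(-16364 + (-138 - 6*217)) = √(-16364 + (-138 - 1302)) = √(-16364 - 1440) = √(-17804) = 2*I*√4451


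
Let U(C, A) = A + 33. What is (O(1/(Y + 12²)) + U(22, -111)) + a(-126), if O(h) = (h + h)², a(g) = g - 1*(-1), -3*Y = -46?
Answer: -11595554/57121 ≈ -203.00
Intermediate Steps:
Y = 46/3 (Y = -⅓*(-46) = 46/3 ≈ 15.333)
a(g) = 1 + g (a(g) = g + 1 = 1 + g)
U(C, A) = 33 + A
O(h) = 4*h² (O(h) = (2*h)² = 4*h²)
(O(1/(Y + 12²)) + U(22, -111)) + a(-126) = (4*(1/(46/3 + 12²))² + (33 - 111)) + (1 - 126) = (4*(1/(46/3 + 144))² - 78) - 125 = (4*(1/(478/3))² - 78) - 125 = (4*(3/478)² - 78) - 125 = (4*(9/228484) - 78) - 125 = (9/57121 - 78) - 125 = -4455429/57121 - 125 = -11595554/57121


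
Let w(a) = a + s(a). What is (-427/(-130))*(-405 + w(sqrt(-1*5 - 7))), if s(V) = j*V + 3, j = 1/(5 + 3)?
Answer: -85827/65 + 3843*I*sqrt(3)/520 ≈ -1320.4 + 12.801*I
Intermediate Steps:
j = 1/8 ≈ 0.12500
s(V) = 3 + V/8 (s(V) = V/8 + 3 = 3 + V/8)
w(a) = 3 + 9*a/8 (w(a) = a + (3 + a/8) = 3 + 9*a/8)
(-427/(-130))*(-405 + w(sqrt(-1*5 - 7))) = (-427/(-130))*(-405 + (3 + 9*sqrt(-1*5 - 7)/8)) = (-427*(-1/130))*(-405 + (3 + 9*sqrt(-5 - 7)/8)) = 427*(-405 + (3 + 9*sqrt(-12)/8))/130 = 427*(-405 + (3 + 9*(2*I*sqrt(3))/8))/130 = 427*(-405 + (3 + 9*I*sqrt(3)/4))/130 = 427*(-402 + 9*I*sqrt(3)/4)/130 = -85827/65 + 3843*I*sqrt(3)/520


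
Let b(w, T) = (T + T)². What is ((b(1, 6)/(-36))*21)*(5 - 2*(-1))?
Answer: -588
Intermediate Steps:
b(w, T) = 4*T² (b(w, T) = (2*T)² = 4*T²)
((b(1, 6)/(-36))*21)*(5 - 2*(-1)) = (((4*6²)/(-36))*21)*(5 - 2*(-1)) = (((4*36)*(-1/36))*21)*(5 + 2) = ((144*(-1/36))*21)*7 = -4*21*7 = -84*7 = -588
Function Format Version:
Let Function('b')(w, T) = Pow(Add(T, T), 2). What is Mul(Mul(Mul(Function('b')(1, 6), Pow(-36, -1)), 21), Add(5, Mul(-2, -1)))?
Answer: -588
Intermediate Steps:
Function('b')(w, T) = Mul(4, Pow(T, 2)) (Function('b')(w, T) = Pow(Mul(2, T), 2) = Mul(4, Pow(T, 2)))
Mul(Mul(Mul(Function('b')(1, 6), Pow(-36, -1)), 21), Add(5, Mul(-2, -1))) = Mul(Mul(Mul(Mul(4, Pow(6, 2)), Pow(-36, -1)), 21), Add(5, Mul(-2, -1))) = Mul(Mul(Mul(Mul(4, 36), Rational(-1, 36)), 21), Add(5, 2)) = Mul(Mul(Mul(144, Rational(-1, 36)), 21), 7) = Mul(Mul(-4, 21), 7) = Mul(-84, 7) = -588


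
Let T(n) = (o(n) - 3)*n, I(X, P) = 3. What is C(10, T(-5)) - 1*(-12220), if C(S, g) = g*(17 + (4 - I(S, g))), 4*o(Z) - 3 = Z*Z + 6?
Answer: 11725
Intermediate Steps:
o(Z) = 9/4 + Z**2/4 (o(Z) = 3/4 + (Z*Z + 6)/4 = 3/4 + (Z**2 + 6)/4 = 3/4 + (6 + Z**2)/4 = 3/4 + (3/2 + Z**2/4) = 9/4 + Z**2/4)
T(n) = n*(-3/4 + n**2/4) (T(n) = ((9/4 + n**2/4) - 3)*n = (-3/4 + n**2/4)*n = n*(-3/4 + n**2/4))
C(S, g) = 18*g (C(S, g) = g*(17 + (4 - 1*3)) = g*(17 + (4 - 3)) = g*(17 + 1) = g*18 = 18*g)
C(10, T(-5)) - 1*(-12220) = 18*((1/4)*(-5)*(-3 + (-5)**2)) - 1*(-12220) = 18*((1/4)*(-5)*(-3 + 25)) + 12220 = 18*((1/4)*(-5)*22) + 12220 = 18*(-55/2) + 12220 = -495 + 12220 = 11725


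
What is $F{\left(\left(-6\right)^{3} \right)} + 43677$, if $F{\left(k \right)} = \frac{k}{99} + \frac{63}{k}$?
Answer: $\frac{11530075}{264} \approx 43675.0$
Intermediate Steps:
$F{\left(k \right)} = \frac{63}{k} + \frac{k}{99}$ ($F{\left(k \right)} = k \frac{1}{99} + \frac{63}{k} = \frac{k}{99} + \frac{63}{k} = \frac{63}{k} + \frac{k}{99}$)
$F{\left(\left(-6\right)^{3} \right)} + 43677 = \left(\frac{63}{\left(-6\right)^{3}} + \frac{\left(-6\right)^{3}}{99}\right) + 43677 = \left(\frac{63}{-216} + \frac{1}{99} \left(-216\right)\right) + 43677 = \left(63 \left(- \frac{1}{216}\right) - \frac{24}{11}\right) + 43677 = \left(- \frac{7}{24} - \frac{24}{11}\right) + 43677 = - \frac{653}{264} + 43677 = \frac{11530075}{264}$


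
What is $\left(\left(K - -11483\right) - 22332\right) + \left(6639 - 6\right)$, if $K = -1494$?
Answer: $-5710$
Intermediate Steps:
$\left(\left(K - -11483\right) - 22332\right) + \left(6639 - 6\right) = \left(\left(-1494 - -11483\right) - 22332\right) + \left(6639 - 6\right) = \left(\left(-1494 + 11483\right) - 22332\right) + 6633 = \left(9989 - 22332\right) + 6633 = -12343 + 6633 = -5710$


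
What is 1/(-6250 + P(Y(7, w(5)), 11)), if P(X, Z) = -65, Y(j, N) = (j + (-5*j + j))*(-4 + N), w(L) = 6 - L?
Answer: -1/6315 ≈ -0.00015835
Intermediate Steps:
Y(j, N) = -3*j*(-4 + N) (Y(j, N) = (j - 4*j)*(-4 + N) = (-3*j)*(-4 + N) = -3*j*(-4 + N))
1/(-6250 + P(Y(7, w(5)), 11)) = 1/(-6250 - 65) = 1/(-6315) = -1/6315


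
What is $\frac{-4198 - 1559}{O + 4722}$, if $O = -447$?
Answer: $- \frac{101}{75} \approx -1.3467$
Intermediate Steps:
$\frac{-4198 - 1559}{O + 4722} = \frac{-4198 - 1559}{-447 + 4722} = - \frac{5757}{4275} = \left(-5757\right) \frac{1}{4275} = - \frac{101}{75}$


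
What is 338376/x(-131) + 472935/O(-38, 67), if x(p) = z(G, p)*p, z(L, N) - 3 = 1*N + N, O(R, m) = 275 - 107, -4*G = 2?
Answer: 766812323/271432 ≈ 2825.1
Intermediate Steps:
G = -½ (G = -¼*2 = -½ ≈ -0.50000)
O(R, m) = 168
z(L, N) = 3 + 2*N (z(L, N) = 3 + (1*N + N) = 3 + (N + N) = 3 + 2*N)
x(p) = p*(3 + 2*p) (x(p) = (3 + 2*p)*p = p*(3 + 2*p))
338376/x(-131) + 472935/O(-38, 67) = 338376/((-131*(3 + 2*(-131)))) + 472935/168 = 338376/((-131*(3 - 262))) + 472935*(1/168) = 338376/((-131*(-259))) + 157645/56 = 338376/33929 + 157645/56 = 766812323/271432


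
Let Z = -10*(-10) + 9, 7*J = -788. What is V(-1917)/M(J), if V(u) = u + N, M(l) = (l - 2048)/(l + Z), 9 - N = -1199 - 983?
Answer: 3425/7562 ≈ 0.45292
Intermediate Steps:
J = -788/7 (J = (⅐)*(-788) = -788/7 ≈ -112.57)
Z = 109 (Z = 100 + 9 = 109)
N = 2191 (N = 9 - (-1199 - 983) = 9 - 1*(-2182) = 9 + 2182 = 2191)
M(l) = (-2048 + l)/(109 + l) (M(l) = (l - 2048)/(l + 109) = (-2048 + l)/(109 + l))
V(u) = 2191 + u (V(u) = u + 2191 = 2191 + u)
V(-1917)/M(J) = (2191 - 1917)/(((-2048 - 788/7)/(109 - 788/7))) = 274/((-15124/7/(-25/7))) = 274/((-7/25*(-15124/7))) = 274/(15124/25) = 274*(25/15124) = 3425/7562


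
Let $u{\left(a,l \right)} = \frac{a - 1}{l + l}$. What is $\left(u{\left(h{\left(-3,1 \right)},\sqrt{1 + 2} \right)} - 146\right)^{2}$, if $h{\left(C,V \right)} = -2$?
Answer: $\frac{\left(292 + \sqrt{3}\right)^{2}}{4} \approx 21570.0$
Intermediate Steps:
$u{\left(a,l \right)} = \frac{-1 + a}{2 l}$
$\left(u{\left(h{\left(-3,1 \right)},\sqrt{1 + 2} \right)} - 146\right)^{2} = \left(\frac{-1 - 2}{2 \sqrt{1 + 2}} - 146\right)^{2} = \left(\frac{1}{2} \frac{1}{\sqrt{3}} \left(-3\right) - 146\right)^{2} = \left(\frac{1}{2} \frac{\sqrt{3}}{3} \left(-3\right) - 146\right)^{2} = \left(- \frac{\sqrt{3}}{2} - 146\right)^{2} = \left(-146 - \frac{\sqrt{3}}{2}\right)^{2}$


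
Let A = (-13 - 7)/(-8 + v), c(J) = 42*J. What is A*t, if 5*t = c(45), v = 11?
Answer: -2520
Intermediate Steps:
t = 378 (t = (42*45)/5 = (1/5)*1890 = 378)
A = -20/3 (A = (-13 - 7)/(-8 + 11) = -20/3 ≈ -6.6667)
A*t = -20/3*378 = -2520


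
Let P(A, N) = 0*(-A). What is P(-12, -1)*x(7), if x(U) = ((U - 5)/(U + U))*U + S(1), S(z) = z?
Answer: 0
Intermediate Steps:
x(U) = -3/2 + U/2 (x(U) = ((U - 5)/(U + U))*U + 1 = ((-5 + U)/((2*U)))*U + 1 = ((-5 + U)*(1/(2*U)))*U + 1 = ((-5 + U)/(2*U))*U + 1 = (-5/2 + U/2) + 1 = -3/2 + U/2)
P(A, N) = 0
P(-12, -1)*x(7) = 0*(-3/2 + (½)*7) = 0*(-3/2 + 7/2) = 0*2 = 0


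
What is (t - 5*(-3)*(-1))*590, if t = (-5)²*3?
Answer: 35400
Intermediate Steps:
t = 75 (t = 25*3 = 75)
(t - 5*(-3)*(-1))*590 = (75 - 5*(-3)*(-1))*590 = (75 + 15*(-1))*590 = (75 - 15)*590 = 60*590 = 35400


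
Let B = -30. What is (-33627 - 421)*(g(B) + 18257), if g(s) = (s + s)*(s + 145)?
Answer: -386683136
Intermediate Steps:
g(s) = 2*s*(145 + s) (g(s) = (2*s)*(145 + s) = 2*s*(145 + s))
(-33627 - 421)*(g(B) + 18257) = (-33627 - 421)*(2*(-30)*(145 - 30) + 18257) = -34048*(2*(-30)*115 + 18257) = -34048*(-6900 + 18257) = -34048*11357 = -386683136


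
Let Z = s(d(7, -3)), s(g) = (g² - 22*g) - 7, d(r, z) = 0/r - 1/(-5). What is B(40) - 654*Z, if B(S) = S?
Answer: 186736/25 ≈ 7469.4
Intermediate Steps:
d(r, z) = ⅕ (d(r, z) = 0 - 1*(-⅕) = 0 + ⅕ = ⅕)
s(g) = -7 + g² - 22*g
Z = -284/25 (Z = -7 + (⅕)² - 22*⅕ = -7 + 1/25 - 22/5 = -284/25 ≈ -11.360)
B(40) - 654*Z = 40 - 654*(-284/25) = 40 + 185736/25 = 186736/25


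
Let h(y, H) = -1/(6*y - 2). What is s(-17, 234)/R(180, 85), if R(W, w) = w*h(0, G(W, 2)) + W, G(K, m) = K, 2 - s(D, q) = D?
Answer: 38/445 ≈ 0.085393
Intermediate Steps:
s(D, q) = 2 - D
h(y, H) = -1/(-2 + 6*y)
R(W, w) = W + w/2 (R(W, w) = w*(-1/(-2 + 6*0)) + W = w*(-1/(-2 + 0)) + W = w*(-1/(-2)) + W = w*(-1*(-1/2)) + W = w*(1/2) + W = w/2 + W = W + w/2)
s(-17, 234)/R(180, 85) = (2 - 1*(-17))/(180 + (1/2)*85) = (2 + 17)/(180 + 85/2) = 19/(445/2) = 19*(2/445) = 38/445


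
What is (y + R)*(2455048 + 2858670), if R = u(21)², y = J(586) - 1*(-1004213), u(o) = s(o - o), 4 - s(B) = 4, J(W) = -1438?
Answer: 5328463567450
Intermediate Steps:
s(B) = 0 (s(B) = 4 - 1*4 = 4 - 4 = 0)
u(o) = 0
y = 1002775 (y = -1438 - 1*(-1004213) = -1438 + 1004213 = 1002775)
R = 0 (R = 0² = 0)
(y + R)*(2455048 + 2858670) = (1002775 + 0)*(2455048 + 2858670) = 1002775*5313718 = 5328463567450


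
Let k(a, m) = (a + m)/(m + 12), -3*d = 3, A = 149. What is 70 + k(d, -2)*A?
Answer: 253/10 ≈ 25.300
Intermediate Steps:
d = -1 (d = -1/3*3 = -1)
k(a, m) = (a + m)/(12 + m)
70 + k(d, -2)*A = 70 + ((-1 - 2)/(12 - 2))*149 = 70 + (-3/10)*149 = 70 + ((1/10)*(-3))*149 = 70 - 3/10*149 = 70 - 447/10 = 253/10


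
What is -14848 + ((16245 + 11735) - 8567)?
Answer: 4565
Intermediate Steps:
-14848 + ((16245 + 11735) - 8567) = -14848 + (27980 - 8567) = -14848 + 19413 = 4565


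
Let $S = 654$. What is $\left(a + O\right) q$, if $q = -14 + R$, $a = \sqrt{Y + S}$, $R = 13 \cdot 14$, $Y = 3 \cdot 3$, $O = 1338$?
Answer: $224784 + 168 \sqrt{663} \approx 2.2911 \cdot 10^{5}$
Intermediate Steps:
$Y = 9$
$R = 182$
$a = \sqrt{663}$ ($a = \sqrt{9 + 654} = \sqrt{663} \approx 25.749$)
$q = 168$ ($q = -14 + 182 = 168$)
$\left(a + O\right) q = \left(\sqrt{663} + 1338\right) 168 = \left(1338 + \sqrt{663}\right) 168 = 224784 + 168 \sqrt{663}$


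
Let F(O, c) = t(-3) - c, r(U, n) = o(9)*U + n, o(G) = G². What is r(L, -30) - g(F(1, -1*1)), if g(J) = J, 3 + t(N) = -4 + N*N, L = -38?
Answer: -3111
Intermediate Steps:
t(N) = -7 + N² (t(N) = -3 + (-4 + N*N) = -3 + (-4 + N²) = -7 + N²)
r(U, n) = n + 81*U (r(U, n) = 9²*U + n = 81*U + n = n + 81*U)
F(O, c) = 2 - c (F(O, c) = (-7 + (-3)²) - c = (-7 + 9) - c = 2 - c)
r(L, -30) - g(F(1, -1*1)) = (-30 + 81*(-38)) - (2 - (-1)) = (-30 - 3078) - (2 - 1*(-1)) = -3108 - (2 + 1) = -3108 - 1*3 = -3108 - 3 = -3111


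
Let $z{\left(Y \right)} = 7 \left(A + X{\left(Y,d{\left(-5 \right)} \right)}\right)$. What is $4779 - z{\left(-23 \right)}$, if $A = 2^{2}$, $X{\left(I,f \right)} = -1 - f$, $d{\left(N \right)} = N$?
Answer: $4723$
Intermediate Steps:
$A = 4$
$z{\left(Y \right)} = 56$ ($z{\left(Y \right)} = 7 \left(4 - -4\right) = 7 \left(4 + \left(-1 + 5\right)\right) = 7 \left(4 + 4\right) = 7 \cdot 8 = 56$)
$4779 - z{\left(-23 \right)} = 4779 - 56 = 4723$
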